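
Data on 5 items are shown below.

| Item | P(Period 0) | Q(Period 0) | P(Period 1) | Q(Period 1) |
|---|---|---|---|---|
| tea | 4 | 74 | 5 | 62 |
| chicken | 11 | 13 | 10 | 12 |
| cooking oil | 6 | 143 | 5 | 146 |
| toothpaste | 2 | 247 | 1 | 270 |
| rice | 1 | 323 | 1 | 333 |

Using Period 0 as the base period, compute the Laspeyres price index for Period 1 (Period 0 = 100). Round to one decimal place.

Laspeyres price index uses base-period quantities as weights.
ΣP(Period 1)·Q(Period 0) = 5×74 + 10×13 + 5×143 + 1×247 + 1×323 = 370 + 130 + 715 + 247 + 323 = 1785
ΣP(Period 0)·Q(Period 0) = 4×74 + 11×13 + 6×143 + 2×247 + 1×323 = 296 + 143 + 858 + 494 + 323 = 2114
Index = 1785 / 2114 × 100 = 84.4371

84.4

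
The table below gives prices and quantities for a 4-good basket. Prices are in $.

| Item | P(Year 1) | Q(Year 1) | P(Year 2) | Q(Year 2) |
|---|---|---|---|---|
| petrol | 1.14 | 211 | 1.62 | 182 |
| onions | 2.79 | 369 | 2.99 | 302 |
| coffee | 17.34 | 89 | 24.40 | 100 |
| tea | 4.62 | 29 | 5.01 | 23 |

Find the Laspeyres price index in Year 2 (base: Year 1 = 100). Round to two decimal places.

127.64

Laspeyres price index uses base-period quantities as weights.
ΣP(Year 2)·Q(Year 1) = 1.62×211 + 2.99×369 + 24.40×89 + 5.01×29 = 341.82 + 1103.31 + 2171.6 + 145.29 = 3762.02
ΣP(Year 1)·Q(Year 1) = 1.14×211 + 2.79×369 + 17.34×89 + 4.62×29 = 240.54 + 1029.51 + 1543.26 + 133.98 = 2947.29
Index = 3762.02 / 2947.29 × 100 = 127.6434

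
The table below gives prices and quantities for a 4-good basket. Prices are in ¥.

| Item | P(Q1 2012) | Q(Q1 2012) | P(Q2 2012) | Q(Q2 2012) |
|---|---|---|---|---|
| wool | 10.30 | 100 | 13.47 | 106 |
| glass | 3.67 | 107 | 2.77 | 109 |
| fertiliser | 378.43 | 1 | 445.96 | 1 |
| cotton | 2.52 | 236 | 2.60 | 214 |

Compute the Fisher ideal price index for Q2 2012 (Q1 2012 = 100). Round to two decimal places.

113.10

Laspeyres component (base-period weights):
ΣP(Q2 2012)Q(Q1 2012) = 13.47×100 + 2.77×107 + 445.96×1 + 2.60×236 = 1347 + 296.39 + 445.96 + 613.6 = 2702.95
ΣP(Q1 2012)Q(Q1 2012) = 10.30×100 + 3.67×107 + 378.43×1 + 2.52×236 = 1030 + 392.69 + 378.43 + 594.72 = 2395.84
L = 2702.95 / 2395.84 × 100 = 112.8185
Paasche component (current-period weights):
ΣP(Q2 2012)Q(Q2 2012) = 13.47×106 + 2.77×109 + 445.96×1 + 2.60×214 = 1427.82 + 301.93 + 445.96 + 556.4 = 2732.11
ΣP(Q1 2012)Q(Q2 2012) = 10.30×106 + 3.67×109 + 378.43×1 + 2.52×214 = 1091.8 + 400.03 + 378.43 + 539.28 = 2409.54
P = 2732.11 / 2409.54 × 100 = 113.3872
Fisher = √(L × P) = √(112.8185 × 113.3872) = 113.1025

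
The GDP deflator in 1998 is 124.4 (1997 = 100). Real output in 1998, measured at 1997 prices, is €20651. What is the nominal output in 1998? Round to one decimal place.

Nominal = Real × (Index/100) = 20651 × (124.4/100)
        = 20651 × 1.244 = 25689.8440

25689.8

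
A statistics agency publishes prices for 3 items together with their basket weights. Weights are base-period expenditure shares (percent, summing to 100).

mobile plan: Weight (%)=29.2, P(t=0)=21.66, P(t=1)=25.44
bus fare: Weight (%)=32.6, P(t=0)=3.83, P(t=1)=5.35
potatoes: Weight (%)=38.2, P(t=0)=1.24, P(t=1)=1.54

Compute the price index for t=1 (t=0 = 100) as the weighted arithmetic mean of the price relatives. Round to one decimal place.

mobile plan: 29.2 × (25.44/21.66) = 29.2 × 1.174515 = 34.2958
bus fare: 32.6 × (5.35/3.83) = 32.6 × 1.396867 = 45.5379
potatoes: 38.2 × (1.54/1.24) = 38.2 × 1.241935 = 47.4419
Index = Σ wᵢ·(p₁ᵢ/p₀ᵢ) = 34.2958 + 45.5379 + 47.4419 = 127.2756

127.3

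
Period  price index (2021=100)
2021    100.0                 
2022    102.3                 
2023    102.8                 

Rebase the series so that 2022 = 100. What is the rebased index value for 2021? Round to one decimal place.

Rebased(2021) = 100.0 / 102.3 × 100 = 97.7517

97.8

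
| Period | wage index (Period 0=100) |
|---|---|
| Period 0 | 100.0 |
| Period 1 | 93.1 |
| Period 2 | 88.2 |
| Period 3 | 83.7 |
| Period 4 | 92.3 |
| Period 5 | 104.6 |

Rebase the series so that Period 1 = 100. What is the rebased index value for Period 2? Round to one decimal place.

94.7

Rebased(Period 2) = 88.2 / 93.1 × 100 = 94.7368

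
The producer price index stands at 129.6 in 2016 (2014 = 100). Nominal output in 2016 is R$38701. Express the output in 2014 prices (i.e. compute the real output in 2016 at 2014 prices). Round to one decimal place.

29861.9

Real = Nominal ÷ (Index/100) = 38701 ÷ (129.6/100)
     = 38701 ÷ 1.296 = 29861.8827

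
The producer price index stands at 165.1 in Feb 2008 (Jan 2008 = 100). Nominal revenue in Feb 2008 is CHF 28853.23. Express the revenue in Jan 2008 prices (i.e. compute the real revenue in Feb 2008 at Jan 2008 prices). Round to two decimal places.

Real = Nominal ÷ (Index/100) = 28853.23 ÷ (165.1/100)
     = 28853.23 ÷ 1.651 = 17476.2144

17476.21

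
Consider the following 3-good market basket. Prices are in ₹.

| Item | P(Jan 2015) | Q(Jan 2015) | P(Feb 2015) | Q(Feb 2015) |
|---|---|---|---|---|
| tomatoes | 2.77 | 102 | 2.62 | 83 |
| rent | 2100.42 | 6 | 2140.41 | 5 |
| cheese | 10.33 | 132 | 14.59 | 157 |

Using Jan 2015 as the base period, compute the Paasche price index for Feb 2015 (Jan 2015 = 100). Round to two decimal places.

Paasche price index uses current-period quantities as weights.
ΣP(Feb 2015)·Q(Feb 2015) = 2.62×83 + 2140.41×5 + 14.59×157 = 217.46 + 10702.05 + 2290.63 = 13210.14
ΣP(Jan 2015)·Q(Feb 2015) = 2.77×83 + 2100.42×5 + 10.33×157 = 229.91 + 10502.1 + 1621.81 = 12353.82
Index = 13210.14 / 12353.82 × 100 = 106.9316

106.93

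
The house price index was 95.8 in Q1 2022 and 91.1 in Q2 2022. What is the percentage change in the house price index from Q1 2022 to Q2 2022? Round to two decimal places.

Change = (91.1 − 95.8) / 95.8 × 100
       = -4.7 / 95.8 × 100 = -4.9061%

-4.91%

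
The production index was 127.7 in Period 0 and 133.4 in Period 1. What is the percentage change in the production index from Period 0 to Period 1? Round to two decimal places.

4.46%

Change = (133.4 − 127.7) / 127.7 × 100
       = 5.7 / 127.7 × 100 = 4.4636%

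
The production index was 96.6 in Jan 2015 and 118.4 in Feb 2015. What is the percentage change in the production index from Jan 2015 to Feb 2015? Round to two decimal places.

Change = (118.4 − 96.6) / 96.6 × 100
       = 21.8 / 96.6 × 100 = 22.5673%

22.57%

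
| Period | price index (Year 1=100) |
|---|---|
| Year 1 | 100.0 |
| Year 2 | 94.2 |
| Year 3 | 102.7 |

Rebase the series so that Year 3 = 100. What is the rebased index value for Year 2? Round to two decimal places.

91.72

Rebased(Year 2) = 94.2 / 102.7 × 100 = 91.7235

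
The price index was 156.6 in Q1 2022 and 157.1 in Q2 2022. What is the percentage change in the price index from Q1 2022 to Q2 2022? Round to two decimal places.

0.32%

Change = (157.1 − 156.6) / 156.6 × 100
       = 0.5 / 156.6 × 100 = 0.3193%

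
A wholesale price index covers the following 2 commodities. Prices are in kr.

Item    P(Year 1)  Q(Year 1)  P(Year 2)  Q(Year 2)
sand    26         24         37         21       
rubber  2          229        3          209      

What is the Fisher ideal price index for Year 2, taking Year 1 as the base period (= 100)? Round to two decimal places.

Laspeyres component (base-period weights):
ΣP(Year 2)Q(Year 1) = 37×24 + 3×229 = 888 + 687 = 1575
ΣP(Year 1)Q(Year 1) = 26×24 + 2×229 = 624 + 458 = 1082
L = 1575 / 1082 × 100 = 145.5638
Paasche component (current-period weights):
ΣP(Year 2)Q(Year 2) = 37×21 + 3×209 = 777 + 627 = 1404
ΣP(Year 1)Q(Year 2) = 26×21 + 2×209 = 546 + 418 = 964
P = 1404 / 964 × 100 = 145.6432
Fisher = √(L × P) = √(145.5638 × 145.6432) = 145.6035

145.60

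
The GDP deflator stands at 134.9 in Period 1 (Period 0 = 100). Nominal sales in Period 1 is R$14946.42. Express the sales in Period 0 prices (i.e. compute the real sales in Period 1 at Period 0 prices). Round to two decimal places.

Real = Nominal ÷ (Index/100) = 14946.42 ÷ (134.9/100)
     = 14946.42 ÷ 1.349 = 11079.6294

11079.63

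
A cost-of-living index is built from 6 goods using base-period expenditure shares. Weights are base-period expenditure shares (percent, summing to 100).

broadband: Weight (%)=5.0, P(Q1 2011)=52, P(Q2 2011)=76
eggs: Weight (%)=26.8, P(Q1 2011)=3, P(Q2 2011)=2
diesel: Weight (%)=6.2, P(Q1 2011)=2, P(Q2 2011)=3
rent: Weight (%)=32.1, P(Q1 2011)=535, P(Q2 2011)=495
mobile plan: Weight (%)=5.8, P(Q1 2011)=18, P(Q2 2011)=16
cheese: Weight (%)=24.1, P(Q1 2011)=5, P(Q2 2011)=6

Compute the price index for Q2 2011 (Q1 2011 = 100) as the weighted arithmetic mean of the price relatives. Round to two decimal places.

98.25

broadband: 5.0 × (76/52) = 5.0 × 1.461538 = 7.3077
eggs: 26.8 × (2/3) = 26.8 × 0.666667 = 17.8667
diesel: 6.2 × (3/2) = 6.2 × 1.500000 = 9.3000
rent: 32.1 × (495/535) = 32.1 × 0.925234 = 29.7000
mobile plan: 5.8 × (16/18) = 5.8 × 0.888889 = 5.1556
cheese: 24.1 × (6/5) = 24.1 × 1.200000 = 28.9200
Index = Σ wᵢ·(p₁ᵢ/p₀ᵢ) = 7.3077 + 17.8667 + 9.3000 + 29.7000 + 5.1556 + 28.9200 = 98.2499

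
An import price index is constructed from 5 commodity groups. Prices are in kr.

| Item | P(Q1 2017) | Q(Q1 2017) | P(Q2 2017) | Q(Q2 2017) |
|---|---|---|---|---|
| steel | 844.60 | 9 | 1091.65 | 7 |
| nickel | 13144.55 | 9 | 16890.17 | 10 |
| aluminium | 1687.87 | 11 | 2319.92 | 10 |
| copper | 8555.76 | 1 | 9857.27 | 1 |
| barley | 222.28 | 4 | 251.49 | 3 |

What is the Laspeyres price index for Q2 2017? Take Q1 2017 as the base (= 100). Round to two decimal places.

Laspeyres price index uses base-period quantities as weights.
ΣP(Q2 2017)·Q(Q1 2017) = 1091.65×9 + 16890.17×9 + 2319.92×11 + 9857.27×1 + 251.49×4 = 9824.85 + 152011.53 + 25519.12 + 9857.27 + 1005.96 = 198218.73
ΣP(Q1 2017)·Q(Q1 2017) = 844.60×9 + 13144.55×9 + 1687.87×11 + 8555.76×1 + 222.28×4 = 7601.4 + 118300.95 + 18566.57 + 8555.76 + 889.12 = 153913.8
Index = 198218.73 / 153913.8 × 100 = 128.7855

128.79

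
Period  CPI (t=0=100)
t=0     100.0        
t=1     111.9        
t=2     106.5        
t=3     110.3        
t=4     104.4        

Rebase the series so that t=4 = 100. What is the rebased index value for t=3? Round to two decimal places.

Rebased(t=3) = 110.3 / 104.4 × 100 = 105.6513

105.65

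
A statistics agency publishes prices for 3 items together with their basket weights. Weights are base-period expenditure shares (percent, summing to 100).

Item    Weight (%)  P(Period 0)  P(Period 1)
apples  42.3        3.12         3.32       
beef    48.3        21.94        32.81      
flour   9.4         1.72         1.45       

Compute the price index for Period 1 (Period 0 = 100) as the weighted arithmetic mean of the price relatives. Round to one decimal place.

apples: 42.3 × (3.32/3.12) = 42.3 × 1.064103 = 45.0115
beef: 48.3 × (32.81/21.94) = 48.3 × 1.495442 = 72.2299
flour: 9.4 × (1.45/1.72) = 9.4 × 0.843023 = 7.9244
Index = Σ wᵢ·(p₁ᵢ/p₀ᵢ) = 45.0115 + 72.2299 + 7.9244 = 125.1658

125.2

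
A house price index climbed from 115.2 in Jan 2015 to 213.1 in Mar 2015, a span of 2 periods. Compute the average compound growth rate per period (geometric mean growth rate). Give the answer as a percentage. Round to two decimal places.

Growth factor = (213.1/115.2)^(1/2) = (1.849826)^(1/2) = 1.360083
Growth rate = 1.360083 − 1 = 0.360083 = 36.0083%

36.01%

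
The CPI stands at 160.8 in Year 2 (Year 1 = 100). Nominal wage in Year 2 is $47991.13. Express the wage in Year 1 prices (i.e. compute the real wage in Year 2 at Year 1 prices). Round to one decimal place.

Real = Nominal ÷ (Index/100) = 47991.13 ÷ (160.8/100)
     = 47991.13 ÷ 1.608 = 29845.2301

29845.2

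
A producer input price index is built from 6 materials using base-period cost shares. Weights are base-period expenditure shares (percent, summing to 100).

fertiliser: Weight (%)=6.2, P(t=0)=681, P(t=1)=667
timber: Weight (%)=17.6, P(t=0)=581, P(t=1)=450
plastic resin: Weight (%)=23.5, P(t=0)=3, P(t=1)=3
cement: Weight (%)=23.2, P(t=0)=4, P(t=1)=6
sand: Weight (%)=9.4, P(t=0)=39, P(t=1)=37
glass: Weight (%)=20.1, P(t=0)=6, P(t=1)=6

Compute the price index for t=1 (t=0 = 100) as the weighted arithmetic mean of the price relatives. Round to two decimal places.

107.02

fertiliser: 6.2 × (667/681) = 6.2 × 0.979442 = 6.0725
timber: 17.6 × (450/581) = 17.6 × 0.774527 = 13.6317
plastic resin: 23.5 × (3/3) = 23.5 × 1.000000 = 23.5000
cement: 23.2 × (6/4) = 23.2 × 1.500000 = 34.8000
sand: 9.4 × (37/39) = 9.4 × 0.948718 = 8.9179
glass: 20.1 × (6/6) = 20.1 × 1.000000 = 20.1000
Index = Σ wᵢ·(p₁ᵢ/p₀ᵢ) = 6.0725 + 13.6317 + 23.5000 + 34.8000 + 8.9179 + 20.1000 = 107.0222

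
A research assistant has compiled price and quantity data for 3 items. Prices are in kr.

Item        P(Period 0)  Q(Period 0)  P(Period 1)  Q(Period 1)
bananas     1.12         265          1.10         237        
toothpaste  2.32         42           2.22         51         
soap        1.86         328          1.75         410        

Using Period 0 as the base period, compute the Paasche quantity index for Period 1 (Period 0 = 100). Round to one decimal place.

Paasche quantity index uses current-period prices as weights.
ΣP(Period 1)·Q(Period 1) = 1.10×237 + 2.22×51 + 1.75×410 = 260.7 + 113.22 + 717.5 = 1091.42
ΣP(Period 1)·Q(Period 0) = 1.10×265 + 2.22×42 + 1.75×328 = 291.5 + 93.24 + 574 = 958.74
Index = 1091.42 / 958.74 × 100 = 113.8390

113.8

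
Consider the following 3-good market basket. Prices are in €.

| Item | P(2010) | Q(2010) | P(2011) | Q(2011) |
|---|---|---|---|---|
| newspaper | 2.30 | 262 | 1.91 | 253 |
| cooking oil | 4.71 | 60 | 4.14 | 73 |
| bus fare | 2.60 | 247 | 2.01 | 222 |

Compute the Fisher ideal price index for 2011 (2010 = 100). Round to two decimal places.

81.74

Laspeyres component (base-period weights):
ΣP(2011)Q(2010) = 1.91×262 + 4.14×60 + 2.01×247 = 500.42 + 248.4 + 496.47 = 1245.29
ΣP(2010)Q(2010) = 2.30×262 + 4.71×60 + 2.60×247 = 602.6 + 282.6 + 642.2 = 1527.4
L = 1245.29 / 1527.4 × 100 = 81.5301
Paasche component (current-period weights):
ΣP(2011)Q(2011) = 1.91×253 + 4.14×73 + 2.01×222 = 483.23 + 302.22 + 446.22 = 1231.67
ΣP(2010)Q(2011) = 2.30×253 + 4.71×73 + 2.60×222 = 581.9 + 343.83 + 577.2 = 1502.93
P = 1231.67 / 1502.93 × 100 = 81.9513
Fisher = √(L × P) = √(81.5301 × 81.9513) = 81.7404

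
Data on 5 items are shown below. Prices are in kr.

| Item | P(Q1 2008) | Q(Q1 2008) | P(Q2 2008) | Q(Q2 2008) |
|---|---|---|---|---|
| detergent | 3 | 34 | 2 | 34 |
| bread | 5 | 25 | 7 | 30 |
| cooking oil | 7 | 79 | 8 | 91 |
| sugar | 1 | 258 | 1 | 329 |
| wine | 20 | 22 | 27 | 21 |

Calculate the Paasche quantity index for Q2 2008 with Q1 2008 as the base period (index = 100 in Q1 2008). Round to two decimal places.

Paasche quantity index uses current-period prices as weights.
ΣP(Q2 2008)·Q(Q2 2008) = 2×34 + 7×30 + 8×91 + 1×329 + 27×21 = 68 + 210 + 728 + 329 + 567 = 1902
ΣP(Q2 2008)·Q(Q1 2008) = 2×34 + 7×25 + 8×79 + 1×258 + 27×22 = 68 + 175 + 632 + 258 + 594 = 1727
Index = 1902 / 1727 × 100 = 110.1332

110.13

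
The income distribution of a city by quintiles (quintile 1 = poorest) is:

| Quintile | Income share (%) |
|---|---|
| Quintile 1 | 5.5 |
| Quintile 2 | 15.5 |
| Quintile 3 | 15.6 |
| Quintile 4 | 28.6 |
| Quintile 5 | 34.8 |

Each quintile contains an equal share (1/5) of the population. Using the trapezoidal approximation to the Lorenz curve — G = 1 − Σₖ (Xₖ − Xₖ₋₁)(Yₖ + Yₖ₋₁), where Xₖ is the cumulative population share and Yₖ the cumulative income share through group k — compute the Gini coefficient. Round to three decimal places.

0.287

Cumulative income shares Yₖ: 0.0550, 0.2100, 0.3660, 0.6520, 1.0000
Σ (Xₖ−Xₖ₋₁)(Yₖ+Yₖ₋₁) = (1/5)(0.0550+0.0000) + (1/5)(0.2100+0.0550) + (1/5)(0.3660+0.2100) + (1/5)(0.6520+0.3660) + (1/5)(1.0000+0.6520)
  = 0.0110 + 0.0530 + 0.1152 + 0.2036 + 0.3304 = 0.7132
G = 1 − 0.7132 = 0.2868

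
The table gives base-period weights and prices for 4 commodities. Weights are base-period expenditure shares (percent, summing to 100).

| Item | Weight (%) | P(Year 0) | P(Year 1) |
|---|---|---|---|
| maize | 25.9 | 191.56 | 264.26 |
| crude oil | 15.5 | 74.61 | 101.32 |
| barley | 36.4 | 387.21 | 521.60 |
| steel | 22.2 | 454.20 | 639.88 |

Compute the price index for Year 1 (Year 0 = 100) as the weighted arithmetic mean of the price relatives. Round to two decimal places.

137.09

maize: 25.9 × (264.26/191.56) = 25.9 × 1.379516 = 35.7295
crude oil: 15.5 × (101.32/74.61) = 15.5 × 1.357995 = 21.0489
barley: 36.4 × (521.60/387.21) = 36.4 × 1.347073 = 49.0334
steel: 22.2 × (639.88/454.20) = 22.2 × 1.408807 = 31.2755
Index = Σ wᵢ·(p₁ᵢ/p₀ᵢ) = 35.7295 + 21.0489 + 49.0334 + 31.2755 = 137.0873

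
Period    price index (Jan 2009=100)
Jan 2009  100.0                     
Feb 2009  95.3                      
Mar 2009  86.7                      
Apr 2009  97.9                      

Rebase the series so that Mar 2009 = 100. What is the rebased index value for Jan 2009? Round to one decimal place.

Rebased(Jan 2009) = 100.0 / 86.7 × 100 = 115.3403

115.3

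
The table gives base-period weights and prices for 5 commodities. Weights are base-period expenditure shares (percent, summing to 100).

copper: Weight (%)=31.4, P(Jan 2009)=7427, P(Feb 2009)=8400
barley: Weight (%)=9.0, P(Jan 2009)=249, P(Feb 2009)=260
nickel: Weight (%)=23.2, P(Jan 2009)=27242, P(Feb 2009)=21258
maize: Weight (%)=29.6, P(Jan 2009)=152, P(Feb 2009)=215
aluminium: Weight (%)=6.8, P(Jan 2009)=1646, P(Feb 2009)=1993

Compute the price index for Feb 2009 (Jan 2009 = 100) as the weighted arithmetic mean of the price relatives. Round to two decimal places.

113.12

copper: 31.4 × (8400/7427) = 31.4 × 1.131008 = 35.5137
barley: 9.0 × (260/249) = 9.0 × 1.044177 = 9.3976
nickel: 23.2 × (21258/27242) = 23.2 × 0.780339 = 18.1039
maize: 29.6 × (215/152) = 29.6 × 1.414474 = 41.8684
aluminium: 6.8 × (1993/1646) = 6.8 × 1.210814 = 8.2335
Index = Σ wᵢ·(p₁ᵢ/p₀ᵢ) = 35.5137 + 9.3976 + 18.1039 + 41.8684 + 8.2335 = 113.1171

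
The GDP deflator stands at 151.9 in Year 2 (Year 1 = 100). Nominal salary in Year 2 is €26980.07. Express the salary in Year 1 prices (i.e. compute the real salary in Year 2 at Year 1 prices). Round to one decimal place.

Real = Nominal ÷ (Index/100) = 26980.07 ÷ (151.9/100)
     = 26980.07 ÷ 1.519 = 17761.7314

17761.7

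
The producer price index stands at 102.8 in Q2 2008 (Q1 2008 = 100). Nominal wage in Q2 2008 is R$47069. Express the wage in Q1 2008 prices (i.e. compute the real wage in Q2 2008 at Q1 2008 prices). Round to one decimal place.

Real = Nominal ÷ (Index/100) = 47069 ÷ (102.8/100)
     = 47069 ÷ 1.028 = 45786.9650

45787.0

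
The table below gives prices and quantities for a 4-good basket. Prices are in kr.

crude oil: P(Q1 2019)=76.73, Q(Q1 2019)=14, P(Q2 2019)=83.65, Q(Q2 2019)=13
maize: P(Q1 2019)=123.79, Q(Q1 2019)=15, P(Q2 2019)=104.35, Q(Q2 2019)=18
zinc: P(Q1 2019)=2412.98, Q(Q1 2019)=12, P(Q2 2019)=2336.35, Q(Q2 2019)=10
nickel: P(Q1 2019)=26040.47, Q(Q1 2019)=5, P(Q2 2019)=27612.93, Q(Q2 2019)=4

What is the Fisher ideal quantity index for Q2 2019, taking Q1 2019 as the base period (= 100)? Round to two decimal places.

Laspeyres component (base-period weights):
ΣP(Q1 2019)Q(Q2 2019) = 76.73×13 + 123.79×18 + 2412.98×10 + 26040.47×4 = 997.49 + 2228.22 + 24129.8 + 104161.88 = 131517.39
ΣP(Q1 2019)Q(Q1 2019) = 76.73×14 + 123.79×15 + 2412.98×12 + 26040.47×5 = 1074.22 + 1856.85 + 28955.76 + 130202.35 = 162089.18
L = 131517.39 / 162089.18 × 100 = 81.1389
Paasche component (current-period weights):
ΣP(Q2 2019)Q(Q2 2019) = 83.65×13 + 104.35×18 + 2336.35×10 + 27612.93×4 = 1087.45 + 1878.3 + 23363.5 + 110451.72 = 136780.97
ΣP(Q2 2019)Q(Q1 2019) = 83.65×14 + 104.35×15 + 2336.35×12 + 27612.93×5 = 1171.1 + 1565.25 + 28036.2 + 138064.65 = 168837.2
P = 136780.97 / 168837.2 × 100 = 81.0135
Fisher = √(L × P) = √(81.1389 × 81.0135) = 81.0762

81.08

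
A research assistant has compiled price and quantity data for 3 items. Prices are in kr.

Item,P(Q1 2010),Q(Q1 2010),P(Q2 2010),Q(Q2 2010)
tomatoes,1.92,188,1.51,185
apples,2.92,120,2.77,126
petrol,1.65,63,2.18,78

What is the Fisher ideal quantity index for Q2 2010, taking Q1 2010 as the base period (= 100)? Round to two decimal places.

Laspeyres component (base-period weights):
ΣP(Q1 2010)Q(Q2 2010) = 1.92×185 + 2.92×126 + 1.65×78 = 355.2 + 367.92 + 128.7 = 851.82
ΣP(Q1 2010)Q(Q1 2010) = 1.92×188 + 2.92×120 + 1.65×63 = 360.96 + 350.4 + 103.95 = 815.31
L = 851.82 / 815.31 × 100 = 104.4781
Paasche component (current-period weights):
ΣP(Q2 2010)Q(Q2 2010) = 1.51×185 + 2.77×126 + 2.18×78 = 279.35 + 349.02 + 170.04 = 798.41
ΣP(Q2 2010)Q(Q1 2010) = 1.51×188 + 2.77×120 + 2.18×63 = 283.88 + 332.4 + 137.34 = 753.62
P = 798.41 / 753.62 × 100 = 105.9433
Fisher = √(L × P) = √(104.4781 × 105.9433) = 105.2081

105.21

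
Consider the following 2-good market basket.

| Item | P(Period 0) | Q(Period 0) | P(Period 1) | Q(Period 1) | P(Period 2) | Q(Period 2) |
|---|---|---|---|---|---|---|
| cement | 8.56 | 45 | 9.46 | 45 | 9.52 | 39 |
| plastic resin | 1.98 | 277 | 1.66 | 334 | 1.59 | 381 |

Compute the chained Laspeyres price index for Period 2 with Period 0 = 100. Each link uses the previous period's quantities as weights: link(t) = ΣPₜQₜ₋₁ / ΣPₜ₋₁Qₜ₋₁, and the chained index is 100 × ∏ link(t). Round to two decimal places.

92.84

Link Period 0→Period 1:
ΣP(Period 1)Q(Period 0) = 9.46×45 + 1.66×277 = 425.7 + 459.82 = 885.52
ΣP(Period 0)Q(Period 0) = 8.56×45 + 1.98×277 = 385.2 + 548.46 = 933.66
link = 885.52/933.66 = 0.948439
Link Period 1→Period 2:
ΣP(Period 2)Q(Period 1) = 9.52×45 + 1.59×334 = 428.4 + 531.06 = 959.46
ΣP(Period 1)Q(Period 1) = 9.46×45 + 1.66×334 = 425.7 + 554.44 = 980.14
link = 959.46/980.14 = 0.978901
Chained index = 100 × 0.948439 × 0.978901 = 92.8428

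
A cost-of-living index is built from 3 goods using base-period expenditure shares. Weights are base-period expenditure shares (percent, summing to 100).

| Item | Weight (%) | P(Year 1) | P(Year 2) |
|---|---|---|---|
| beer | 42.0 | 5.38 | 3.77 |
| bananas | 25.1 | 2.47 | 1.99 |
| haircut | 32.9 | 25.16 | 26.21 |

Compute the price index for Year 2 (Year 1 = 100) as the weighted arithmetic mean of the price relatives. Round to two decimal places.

83.93

beer: 42.0 × (3.77/5.38) = 42.0 × 0.700743 = 29.4312
bananas: 25.1 × (1.99/2.47) = 25.1 × 0.805668 = 20.2223
haircut: 32.9 × (26.21/25.16) = 32.9 × 1.041733 = 34.2730
Index = Σ wᵢ·(p₁ᵢ/p₀ᵢ) = 29.4312 + 20.2223 + 34.2730 = 83.9265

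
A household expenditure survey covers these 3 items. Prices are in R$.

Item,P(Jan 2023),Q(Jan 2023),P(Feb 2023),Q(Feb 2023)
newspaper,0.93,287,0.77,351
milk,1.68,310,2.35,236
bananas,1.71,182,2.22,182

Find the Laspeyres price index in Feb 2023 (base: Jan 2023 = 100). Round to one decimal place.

Laspeyres price index uses base-period quantities as weights.
ΣP(Feb 2023)·Q(Jan 2023) = 0.77×287 + 2.35×310 + 2.22×182 = 220.99 + 728.5 + 404.04 = 1353.53
ΣP(Jan 2023)·Q(Jan 2023) = 0.93×287 + 1.68×310 + 1.71×182 = 266.91 + 520.8 + 311.22 = 1098.93
Index = 1353.53 / 1098.93 × 100 = 123.1680

123.2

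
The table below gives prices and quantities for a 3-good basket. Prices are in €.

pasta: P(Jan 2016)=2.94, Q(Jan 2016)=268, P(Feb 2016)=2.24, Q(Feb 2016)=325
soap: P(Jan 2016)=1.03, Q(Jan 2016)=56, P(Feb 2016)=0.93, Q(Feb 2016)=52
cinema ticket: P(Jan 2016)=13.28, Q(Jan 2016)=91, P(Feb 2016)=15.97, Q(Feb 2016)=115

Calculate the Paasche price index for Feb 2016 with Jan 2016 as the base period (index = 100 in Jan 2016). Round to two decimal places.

Paasche price index uses current-period quantities as weights.
ΣP(Feb 2016)·Q(Feb 2016) = 2.24×325 + 0.93×52 + 15.97×115 = 728 + 48.36 + 1836.55 = 2612.91
ΣP(Jan 2016)·Q(Feb 2016) = 2.94×325 + 1.03×52 + 13.28×115 = 955.5 + 53.56 + 1527.2 = 2536.26
Index = 2612.91 / 2536.26 × 100 = 103.0222

103.02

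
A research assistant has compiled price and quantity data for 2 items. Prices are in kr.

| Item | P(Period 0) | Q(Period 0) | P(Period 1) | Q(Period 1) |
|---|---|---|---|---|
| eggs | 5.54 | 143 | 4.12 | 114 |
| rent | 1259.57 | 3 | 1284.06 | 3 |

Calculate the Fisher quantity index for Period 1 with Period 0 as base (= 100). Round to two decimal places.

Laspeyres component (base-period weights):
ΣP(Period 0)Q(Period 1) = 5.54×114 + 1259.57×3 = 631.56 + 3778.71 = 4410.27
ΣP(Period 0)Q(Period 0) = 5.54×143 + 1259.57×3 = 792.22 + 3778.71 = 4570.93
L = 4410.27 / 4570.93 × 100 = 96.4852
Paasche component (current-period weights):
ΣP(Period 1)Q(Period 1) = 4.12×114 + 1284.06×3 = 469.68 + 3852.18 = 4321.86
ΣP(Period 1)Q(Period 0) = 4.12×143 + 1284.06×3 = 589.16 + 3852.18 = 4441.34
P = 4321.86 / 4441.34 × 100 = 97.3098
Fisher = √(L × P) = √(96.4852 × 97.3098) = 96.8966

96.90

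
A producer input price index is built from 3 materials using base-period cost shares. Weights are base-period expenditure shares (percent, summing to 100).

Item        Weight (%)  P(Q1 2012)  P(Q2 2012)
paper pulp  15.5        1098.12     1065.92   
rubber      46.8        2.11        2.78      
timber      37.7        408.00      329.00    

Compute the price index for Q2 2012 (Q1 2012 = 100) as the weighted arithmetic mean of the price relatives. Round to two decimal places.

107.11

paper pulp: 15.5 × (1065.92/1098.12) = 15.5 × 0.970677 = 15.0455
rubber: 46.8 × (2.78/2.11) = 46.8 × 1.317536 = 61.6607
timber: 37.7 × (329.00/408.00) = 37.7 × 0.806373 = 30.4002
Index = Σ wᵢ·(p₁ᵢ/p₀ᵢ) = 15.0455 + 61.6607 + 30.4002 = 107.1064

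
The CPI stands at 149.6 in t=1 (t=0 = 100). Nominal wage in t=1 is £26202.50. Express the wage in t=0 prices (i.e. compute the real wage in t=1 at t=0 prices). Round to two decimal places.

17515.04

Real = Nominal ÷ (Index/100) = 26202.50 ÷ (149.6/100)
     = 26202.50 ÷ 1.496 = 17515.0401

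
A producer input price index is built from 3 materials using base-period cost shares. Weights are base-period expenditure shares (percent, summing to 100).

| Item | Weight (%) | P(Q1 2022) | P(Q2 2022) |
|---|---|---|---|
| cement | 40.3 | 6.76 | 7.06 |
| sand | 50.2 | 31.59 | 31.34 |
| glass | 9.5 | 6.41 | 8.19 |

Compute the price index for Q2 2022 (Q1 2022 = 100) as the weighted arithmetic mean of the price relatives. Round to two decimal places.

cement: 40.3 × (7.06/6.76) = 40.3 × 1.044379 = 42.0885
sand: 50.2 × (31.34/31.59) = 50.2 × 0.992086 = 49.8027
glass: 9.5 × (8.19/6.41) = 9.5 × 1.277691 = 12.1381
Index = Σ wᵢ·(p₁ᵢ/p₀ᵢ) = 42.0885 + 49.8027 + 12.1381 = 104.0292

104.03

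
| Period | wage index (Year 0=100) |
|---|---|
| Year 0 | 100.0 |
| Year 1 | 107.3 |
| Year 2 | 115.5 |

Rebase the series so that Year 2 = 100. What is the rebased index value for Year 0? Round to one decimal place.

Rebased(Year 0) = 100.0 / 115.5 × 100 = 86.5801

86.6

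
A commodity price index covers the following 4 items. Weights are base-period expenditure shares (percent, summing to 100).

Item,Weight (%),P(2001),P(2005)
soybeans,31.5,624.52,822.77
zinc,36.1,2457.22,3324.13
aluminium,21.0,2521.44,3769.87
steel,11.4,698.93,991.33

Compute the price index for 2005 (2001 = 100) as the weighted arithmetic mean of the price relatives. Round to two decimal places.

137.90

soybeans: 31.5 × (822.77/624.52) = 31.5 × 1.317444 = 41.4995
zinc: 36.1 × (3324.13/2457.22) = 36.1 × 1.352801 = 48.8361
aluminium: 21.0 × (3769.87/2521.44) = 21.0 × 1.495126 = 31.3976
steel: 11.4 × (991.33/698.93) = 11.4 × 1.418354 = 16.1692
Index = Σ wᵢ·(p₁ᵢ/p₀ᵢ) = 41.4995 + 48.8361 + 31.3976 + 16.1692 = 137.9025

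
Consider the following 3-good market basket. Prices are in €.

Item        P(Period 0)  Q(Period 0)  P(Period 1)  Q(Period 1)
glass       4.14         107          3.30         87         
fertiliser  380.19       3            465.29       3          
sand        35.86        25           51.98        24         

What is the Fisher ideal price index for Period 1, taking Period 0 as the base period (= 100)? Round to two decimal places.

123.51

Laspeyres component (base-period weights):
ΣP(Period 1)Q(Period 0) = 3.30×107 + 465.29×3 + 51.98×25 = 353.1 + 1395.87 + 1299.5 = 3048.47
ΣP(Period 0)Q(Period 0) = 4.14×107 + 380.19×3 + 35.86×25 = 442.98 + 1140.57 + 896.5 = 2480.05
L = 3048.47 / 2480.05 × 100 = 122.9197
Paasche component (current-period weights):
ΣP(Period 1)Q(Period 1) = 3.30×87 + 465.29×3 + 51.98×24 = 287.1 + 1395.87 + 1247.52 = 2930.49
ΣP(Period 0)Q(Period 1) = 4.14×87 + 380.19×3 + 35.86×24 = 360.18 + 1140.57 + 860.64 = 2361.39
P = 2930.49 / 2361.39 × 100 = 124.1002
Fisher = √(L × P) = √(122.9197 × 124.1002) = 123.5085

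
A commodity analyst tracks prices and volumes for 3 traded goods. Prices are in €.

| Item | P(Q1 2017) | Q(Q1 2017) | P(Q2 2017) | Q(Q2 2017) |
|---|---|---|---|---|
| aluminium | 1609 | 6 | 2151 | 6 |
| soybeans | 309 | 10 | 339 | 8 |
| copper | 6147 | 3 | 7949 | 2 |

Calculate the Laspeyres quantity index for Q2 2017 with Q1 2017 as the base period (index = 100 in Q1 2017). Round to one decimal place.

Laspeyres quantity index uses base-period prices as weights.
ΣP(Q1 2017)·Q(Q2 2017) = 1609×6 + 309×8 + 6147×2 = 9654 + 2472 + 12294 = 24420
ΣP(Q1 2017)·Q(Q1 2017) = 1609×6 + 309×10 + 6147×3 = 9654 + 3090 + 18441 = 31185
Index = 24420 / 31185 × 100 = 78.3069

78.3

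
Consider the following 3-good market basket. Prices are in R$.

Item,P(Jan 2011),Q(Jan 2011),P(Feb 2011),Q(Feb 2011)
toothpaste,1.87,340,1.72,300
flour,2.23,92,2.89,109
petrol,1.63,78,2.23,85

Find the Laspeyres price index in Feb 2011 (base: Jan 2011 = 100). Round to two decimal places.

105.84

Laspeyres price index uses base-period quantities as weights.
ΣP(Feb 2011)·Q(Jan 2011) = 1.72×340 + 2.89×92 + 2.23×78 = 584.8 + 265.88 + 173.94 = 1024.62
ΣP(Jan 2011)·Q(Jan 2011) = 1.87×340 + 2.23×92 + 1.63×78 = 635.8 + 205.16 + 127.14 = 968.1
Index = 1024.62 / 968.1 × 100 = 105.8382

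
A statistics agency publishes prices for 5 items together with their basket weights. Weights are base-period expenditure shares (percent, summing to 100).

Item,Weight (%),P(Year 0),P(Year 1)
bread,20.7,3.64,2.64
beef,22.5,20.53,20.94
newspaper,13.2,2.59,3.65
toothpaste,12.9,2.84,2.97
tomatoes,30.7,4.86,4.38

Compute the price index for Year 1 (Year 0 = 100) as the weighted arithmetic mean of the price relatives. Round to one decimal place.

bread: 20.7 × (2.64/3.64) = 20.7 × 0.725275 = 15.0132
beef: 22.5 × (20.94/20.53) = 22.5 × 1.019971 = 22.9493
newspaper: 13.2 × (3.65/2.59) = 13.2 × 1.409266 = 18.6023
toothpaste: 12.9 × (2.97/2.84) = 12.9 × 1.045775 = 13.4905
tomatoes: 30.7 × (4.38/4.86) = 30.7 × 0.901235 = 27.6679
Index = Σ wᵢ·(p₁ᵢ/p₀ᵢ) = 15.0132 + 22.9493 + 18.6023 + 13.4905 + 27.6679 = 97.7232

97.7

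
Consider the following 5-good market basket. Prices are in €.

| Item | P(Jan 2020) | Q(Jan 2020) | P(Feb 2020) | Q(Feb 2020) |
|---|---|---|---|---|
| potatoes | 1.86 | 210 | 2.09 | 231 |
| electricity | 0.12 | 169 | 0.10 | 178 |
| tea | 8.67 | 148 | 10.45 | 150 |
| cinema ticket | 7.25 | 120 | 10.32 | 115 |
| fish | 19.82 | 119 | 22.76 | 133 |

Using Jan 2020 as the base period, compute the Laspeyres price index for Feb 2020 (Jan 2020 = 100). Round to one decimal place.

Laspeyres price index uses base-period quantities as weights.
ΣP(Feb 2020)·Q(Jan 2020) = 2.09×210 + 0.10×169 + 10.45×148 + 10.32×120 + 22.76×119 = 438.9 + 16.9 + 1546.6 + 1238.4 + 2708.44 = 5949.24
ΣP(Jan 2020)·Q(Jan 2020) = 1.86×210 + 0.12×169 + 8.67×148 + 7.25×120 + 19.82×119 = 390.6 + 20.28 + 1283.16 + 870 + 2358.58 = 4922.62
Index = 5949.24 / 4922.62 × 100 = 120.8552

120.9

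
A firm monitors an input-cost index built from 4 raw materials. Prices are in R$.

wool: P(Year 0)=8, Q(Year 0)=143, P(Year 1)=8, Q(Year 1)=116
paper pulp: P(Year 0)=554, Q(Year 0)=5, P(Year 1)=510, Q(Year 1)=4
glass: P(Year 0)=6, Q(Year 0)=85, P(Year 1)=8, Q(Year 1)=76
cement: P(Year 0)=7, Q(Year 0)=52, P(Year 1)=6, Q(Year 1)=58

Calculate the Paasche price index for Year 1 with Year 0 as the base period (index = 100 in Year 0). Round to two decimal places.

Paasche price index uses current-period quantities as weights.
ΣP(Year 1)·Q(Year 1) = 8×116 + 510×4 + 8×76 + 6×58 = 928 + 2040 + 608 + 348 = 3924
ΣP(Year 0)·Q(Year 1) = 8×116 + 554×4 + 6×76 + 7×58 = 928 + 2216 + 456 + 406 = 4006
Index = 3924 / 4006 × 100 = 97.9531

97.95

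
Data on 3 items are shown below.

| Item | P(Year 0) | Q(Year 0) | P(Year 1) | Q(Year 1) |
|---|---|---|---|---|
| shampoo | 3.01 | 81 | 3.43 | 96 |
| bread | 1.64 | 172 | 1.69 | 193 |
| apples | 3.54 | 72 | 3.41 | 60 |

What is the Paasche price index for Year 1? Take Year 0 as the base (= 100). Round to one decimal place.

Paasche price index uses current-period quantities as weights.
ΣP(Year 1)·Q(Year 1) = 3.43×96 + 1.69×193 + 3.41×60 = 329.28 + 326.17 + 204.6 = 860.05
ΣP(Year 0)·Q(Year 1) = 3.01×96 + 1.64×193 + 3.54×60 = 288.96 + 316.52 + 212.4 = 817.88
Index = 860.05 / 817.88 × 100 = 105.1560

105.2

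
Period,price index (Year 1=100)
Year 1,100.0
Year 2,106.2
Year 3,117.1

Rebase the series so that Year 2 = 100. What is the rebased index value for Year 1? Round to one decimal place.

94.2

Rebased(Year 1) = 100.0 / 106.2 × 100 = 94.1620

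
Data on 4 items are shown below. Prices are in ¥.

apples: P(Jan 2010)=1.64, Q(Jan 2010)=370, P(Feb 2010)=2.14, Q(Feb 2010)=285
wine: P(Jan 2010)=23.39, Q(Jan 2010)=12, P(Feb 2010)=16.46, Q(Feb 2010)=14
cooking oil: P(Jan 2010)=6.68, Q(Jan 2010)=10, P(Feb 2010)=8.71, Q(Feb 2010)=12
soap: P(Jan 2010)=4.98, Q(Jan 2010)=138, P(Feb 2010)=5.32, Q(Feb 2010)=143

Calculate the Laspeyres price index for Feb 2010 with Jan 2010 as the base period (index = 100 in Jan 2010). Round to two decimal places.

Laspeyres price index uses base-period quantities as weights.
ΣP(Feb 2010)·Q(Jan 2010) = 2.14×370 + 16.46×12 + 8.71×10 + 5.32×138 = 791.8 + 197.52 + 87.1 + 734.16 = 1810.58
ΣP(Jan 2010)·Q(Jan 2010) = 1.64×370 + 23.39×12 + 6.68×10 + 4.98×138 = 606.8 + 280.68 + 66.8 + 687.24 = 1641.52
Index = 1810.58 / 1641.52 × 100 = 110.2990

110.30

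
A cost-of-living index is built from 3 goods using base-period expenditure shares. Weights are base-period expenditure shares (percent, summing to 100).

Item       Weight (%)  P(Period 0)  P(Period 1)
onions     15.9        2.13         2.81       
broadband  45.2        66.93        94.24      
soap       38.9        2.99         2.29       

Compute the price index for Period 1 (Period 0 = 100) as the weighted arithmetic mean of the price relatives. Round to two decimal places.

114.41

onions: 15.9 × (2.81/2.13) = 15.9 × 1.319249 = 20.9761
broadband: 45.2 × (94.24/66.93) = 45.2 × 1.408038 = 63.6433
soap: 38.9 × (2.29/2.99) = 38.9 × 0.765886 = 29.7930
Index = Σ wᵢ·(p₁ᵢ/p₀ᵢ) = 20.9761 + 63.6433 + 29.7930 = 114.4124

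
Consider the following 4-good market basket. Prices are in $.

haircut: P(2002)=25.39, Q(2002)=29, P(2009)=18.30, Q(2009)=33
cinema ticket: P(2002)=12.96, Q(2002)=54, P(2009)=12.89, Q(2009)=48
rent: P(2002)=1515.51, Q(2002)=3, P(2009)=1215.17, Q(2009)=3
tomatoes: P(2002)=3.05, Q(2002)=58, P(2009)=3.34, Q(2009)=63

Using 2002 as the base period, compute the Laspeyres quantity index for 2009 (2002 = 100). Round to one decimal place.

Laspeyres quantity index uses base-period prices as weights.
ΣP(2002)·Q(2009) = 25.39×33 + 12.96×48 + 1515.51×3 + 3.05×63 = 837.87 + 622.08 + 4546.53 + 192.15 = 6198.63
ΣP(2002)·Q(2002) = 25.39×29 + 12.96×54 + 1515.51×3 + 3.05×58 = 736.31 + 699.84 + 4546.53 + 176.9 = 6159.58
Index = 6198.63 / 6159.58 × 100 = 100.6340

100.6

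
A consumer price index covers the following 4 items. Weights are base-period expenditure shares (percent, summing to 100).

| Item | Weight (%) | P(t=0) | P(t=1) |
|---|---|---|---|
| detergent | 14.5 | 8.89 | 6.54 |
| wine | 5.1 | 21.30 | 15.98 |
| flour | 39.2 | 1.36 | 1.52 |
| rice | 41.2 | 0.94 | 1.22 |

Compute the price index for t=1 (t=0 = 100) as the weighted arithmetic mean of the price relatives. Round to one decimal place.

detergent: 14.5 × (6.54/8.89) = 14.5 × 0.735658 = 10.6670
wine: 5.1 × (15.98/21.30) = 5.1 × 0.750235 = 3.8262
flour: 39.2 × (1.52/1.36) = 39.2 × 1.117647 = 43.8118
rice: 41.2 × (1.22/0.94) = 41.2 × 1.297872 = 53.4723
Index = Σ wᵢ·(p₁ᵢ/p₀ᵢ) = 10.6670 + 3.8262 + 43.8118 + 53.4723 = 111.7773

111.8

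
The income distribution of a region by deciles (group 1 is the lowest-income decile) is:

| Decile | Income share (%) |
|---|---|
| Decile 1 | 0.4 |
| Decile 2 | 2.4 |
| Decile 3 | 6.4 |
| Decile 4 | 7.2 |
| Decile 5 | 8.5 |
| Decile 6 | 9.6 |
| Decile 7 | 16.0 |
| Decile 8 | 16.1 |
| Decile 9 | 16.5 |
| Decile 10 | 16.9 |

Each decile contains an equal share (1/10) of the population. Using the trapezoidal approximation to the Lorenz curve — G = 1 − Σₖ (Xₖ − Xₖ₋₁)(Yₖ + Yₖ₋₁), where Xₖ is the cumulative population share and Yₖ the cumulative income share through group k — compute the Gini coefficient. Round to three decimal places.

Cumulative income shares Yₖ: 0.0040, 0.0280, 0.0920, 0.1640, 0.2490, 0.3450, 0.5050, 0.6660, 0.8310, 1.0000
Σ (Xₖ−Xₖ₋₁)(Yₖ+Yₖ₋₁) = (1/10)(0.0040+0.0000) + (1/10)(0.0280+0.0040) + (1/10)(0.0920+0.0280) + (1/10)(0.1640+0.0920) + (1/10)(0.2490+0.1640) + (1/10)(0.3450+0.2490) + (1/10)(0.5050+0.3450) + (1/10)(0.6660+0.5050) + (1/10)(0.8310+0.6660) + (1/10)(1.0000+0.8310)
  = 0.0004 + 0.0032 + 0.0120 + 0.0256 + 0.0413 + 0.0594 + 0.0850 + 0.1171 + 0.1497 + 0.1831 = 0.6768
G = 1 − 0.6768 = 0.3232

0.323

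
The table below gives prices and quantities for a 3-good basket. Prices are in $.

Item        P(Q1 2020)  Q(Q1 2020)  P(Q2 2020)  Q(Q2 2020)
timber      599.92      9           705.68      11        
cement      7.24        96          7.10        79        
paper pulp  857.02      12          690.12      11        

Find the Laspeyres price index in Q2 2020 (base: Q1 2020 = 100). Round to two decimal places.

93.50

Laspeyres price index uses base-period quantities as weights.
ΣP(Q2 2020)·Q(Q1 2020) = 705.68×9 + 7.10×96 + 690.12×12 = 6351.12 + 681.6 + 8281.44 = 15314.16
ΣP(Q1 2020)·Q(Q1 2020) = 599.92×9 + 7.24×96 + 857.02×12 = 5399.28 + 695.04 + 10284.24 = 16378.56
Index = 15314.16 / 16378.56 × 100 = 93.5013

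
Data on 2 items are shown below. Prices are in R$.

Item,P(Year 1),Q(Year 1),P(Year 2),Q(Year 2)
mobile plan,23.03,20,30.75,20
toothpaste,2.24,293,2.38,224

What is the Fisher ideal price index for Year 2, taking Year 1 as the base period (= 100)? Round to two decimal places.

118.40

Laspeyres component (base-period weights):
ΣP(Year 2)Q(Year 1) = 30.75×20 + 2.38×293 = 615 + 697.34 = 1312.34
ΣP(Year 1)Q(Year 1) = 23.03×20 + 2.24×293 = 460.6 + 656.32 = 1116.92
L = 1312.34 / 1116.92 × 100 = 117.4963
Paasche component (current-period weights):
ΣP(Year 2)Q(Year 2) = 30.75×20 + 2.38×224 = 615 + 533.12 = 1148.12
ΣP(Year 1)Q(Year 2) = 23.03×20 + 2.24×224 = 460.6 + 501.76 = 962.36
P = 1148.12 / 962.36 × 100 = 119.3025
Fisher = √(L × P) = √(117.4963 × 119.3025) = 118.3960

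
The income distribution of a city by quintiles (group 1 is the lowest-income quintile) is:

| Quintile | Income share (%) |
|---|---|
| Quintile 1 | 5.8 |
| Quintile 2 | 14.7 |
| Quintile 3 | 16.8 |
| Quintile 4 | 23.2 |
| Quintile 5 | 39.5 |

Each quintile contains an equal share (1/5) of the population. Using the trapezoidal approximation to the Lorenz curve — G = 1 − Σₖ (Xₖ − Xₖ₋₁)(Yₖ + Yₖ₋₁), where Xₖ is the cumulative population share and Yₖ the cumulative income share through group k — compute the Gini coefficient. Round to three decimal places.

Cumulative income shares Yₖ: 0.0580, 0.2050, 0.3730, 0.6050, 1.0000
Σ (Xₖ−Xₖ₋₁)(Yₖ+Yₖ₋₁) = (1/5)(0.0580+0.0000) + (1/5)(0.2050+0.0580) + (1/5)(0.3730+0.2050) + (1/5)(0.6050+0.3730) + (1/5)(1.0000+0.6050)
  = 0.0116 + 0.0526 + 0.1156 + 0.1956 + 0.3210 = 0.6964
G = 1 − 0.6964 = 0.3036

0.304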